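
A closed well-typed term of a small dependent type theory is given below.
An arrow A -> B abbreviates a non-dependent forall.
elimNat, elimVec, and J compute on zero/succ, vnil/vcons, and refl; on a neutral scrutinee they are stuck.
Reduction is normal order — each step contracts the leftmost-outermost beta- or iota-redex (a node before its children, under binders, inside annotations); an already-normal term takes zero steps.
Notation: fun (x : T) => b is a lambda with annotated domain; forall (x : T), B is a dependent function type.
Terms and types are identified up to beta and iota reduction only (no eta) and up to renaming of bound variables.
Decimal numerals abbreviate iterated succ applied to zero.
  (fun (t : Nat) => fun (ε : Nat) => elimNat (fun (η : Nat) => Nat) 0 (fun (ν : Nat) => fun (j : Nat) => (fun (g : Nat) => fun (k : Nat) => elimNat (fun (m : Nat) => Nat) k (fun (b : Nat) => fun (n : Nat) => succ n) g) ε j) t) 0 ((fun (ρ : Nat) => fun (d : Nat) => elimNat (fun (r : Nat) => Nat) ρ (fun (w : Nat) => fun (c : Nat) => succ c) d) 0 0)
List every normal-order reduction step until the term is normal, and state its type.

normal-order reduction sequence:
  (fun (t : Nat) => fun (ε : Nat) => elimNat (fun (η : Nat) => Nat) 0 (fun (ν : Nat) => fun (j : Nat) => (fun (g : Nat) => fun (k : Nat) => elimNat (fun (m : Nat) => Nat) k (fun (b : Nat) => fun (n : Nat) => succ n) g) ε j) t) 0 ((fun (ρ : Nat) => fun (d : Nat) => elimNat (fun (r : Nat) => Nat) ρ (fun (w : Nat) => fun (c : Nat) => succ c) d) 0 0)
  ~> (fun (t : Nat) => elimNat (fun (ε : Nat) => Nat) 0 (fun (η : Nat) => fun (ν : Nat) => (fun (j : Nat) => fun (g : Nat) => elimNat (fun (k : Nat) => Nat) g (fun (m : Nat) => fun (b : Nat) => succ b) j) t ν) 0) ((fun (n : Nat) => fun (ρ : Nat) => elimNat (fun (d : Nat) => Nat) n (fun (r : Nat) => fun (w : Nat) => succ w) ρ) 0 0)
  ~> elimNat (fun (t : Nat) => Nat) 0 (fun (ε : Nat) => fun (η : Nat) => (fun (ν : Nat) => fun (j : Nat) => elimNat (fun (g : Nat) => Nat) j (fun (k : Nat) => fun (m : Nat) => succ m) ν) ((fun (b : Nat) => fun (n : Nat) => elimNat (fun (ρ : Nat) => Nat) b (fun (d : Nat) => fun (r : Nat) => succ r) n) 0 0) η) 0
  ~> 0
inferred type:
  Nat


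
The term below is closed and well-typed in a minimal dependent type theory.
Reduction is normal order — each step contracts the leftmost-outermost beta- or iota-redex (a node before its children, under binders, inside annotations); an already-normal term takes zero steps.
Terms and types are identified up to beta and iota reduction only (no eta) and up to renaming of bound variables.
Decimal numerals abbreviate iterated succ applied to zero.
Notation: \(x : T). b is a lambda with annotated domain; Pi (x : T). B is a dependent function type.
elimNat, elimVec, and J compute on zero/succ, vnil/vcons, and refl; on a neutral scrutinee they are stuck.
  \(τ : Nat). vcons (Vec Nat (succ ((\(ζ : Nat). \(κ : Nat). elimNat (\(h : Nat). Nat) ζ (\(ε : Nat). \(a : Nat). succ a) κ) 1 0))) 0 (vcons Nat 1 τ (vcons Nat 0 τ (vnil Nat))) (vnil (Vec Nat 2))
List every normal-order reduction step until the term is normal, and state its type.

reduction (normal order):
  \(τ : Nat). vcons (Vec Nat (succ ((\(ζ : Nat). \(κ : Nat). elimNat (\(h : Nat). Nat) ζ (\(ε : Nat). \(a : Nat). succ a) κ) 1 0))) 0 (vcons Nat 1 τ (vcons Nat 0 τ (vnil Nat))) (vnil (Vec Nat 2))
  ~> \(τ : Nat). vcons (Vec Nat (succ ((\(ζ : Nat). elimNat (\(κ : Nat). Nat) 1 (\(h : Nat). \(ε : Nat). succ ε) ζ) 0))) 0 (vcons Nat 1 τ (vcons Nat 0 τ (vnil Nat))) (vnil (Vec Nat 2))
  ~> \(τ : Nat). vcons (Vec Nat (succ (elimNat (\(ζ : Nat). Nat) 1 (\(κ : Nat). \(h : Nat). succ h) 0))) 0 (vcons Nat 1 τ (vcons Nat 0 τ (vnil Nat))) (vnil (Vec Nat 2))
  ~> \(τ : Nat). vcons (Vec Nat 2) 0 (vcons Nat 1 τ (vcons Nat 0 τ (vnil Nat))) (vnil (Vec Nat 2))
inferred type:
  Pi (τ : Nat). Vec (Vec Nat 2) 1


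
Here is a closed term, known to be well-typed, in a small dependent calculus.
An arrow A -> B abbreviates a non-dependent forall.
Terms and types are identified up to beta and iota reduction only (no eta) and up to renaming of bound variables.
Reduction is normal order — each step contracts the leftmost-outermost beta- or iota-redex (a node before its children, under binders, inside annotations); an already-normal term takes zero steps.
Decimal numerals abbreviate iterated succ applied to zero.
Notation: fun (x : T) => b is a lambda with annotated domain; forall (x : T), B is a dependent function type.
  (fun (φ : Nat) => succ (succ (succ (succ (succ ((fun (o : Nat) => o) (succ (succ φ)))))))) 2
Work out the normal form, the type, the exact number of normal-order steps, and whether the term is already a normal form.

resulting normal form:
  9
inferred type:
  Nat
reduction steps (normal order): 2
term was already normal: no
first redex: a beta-redex


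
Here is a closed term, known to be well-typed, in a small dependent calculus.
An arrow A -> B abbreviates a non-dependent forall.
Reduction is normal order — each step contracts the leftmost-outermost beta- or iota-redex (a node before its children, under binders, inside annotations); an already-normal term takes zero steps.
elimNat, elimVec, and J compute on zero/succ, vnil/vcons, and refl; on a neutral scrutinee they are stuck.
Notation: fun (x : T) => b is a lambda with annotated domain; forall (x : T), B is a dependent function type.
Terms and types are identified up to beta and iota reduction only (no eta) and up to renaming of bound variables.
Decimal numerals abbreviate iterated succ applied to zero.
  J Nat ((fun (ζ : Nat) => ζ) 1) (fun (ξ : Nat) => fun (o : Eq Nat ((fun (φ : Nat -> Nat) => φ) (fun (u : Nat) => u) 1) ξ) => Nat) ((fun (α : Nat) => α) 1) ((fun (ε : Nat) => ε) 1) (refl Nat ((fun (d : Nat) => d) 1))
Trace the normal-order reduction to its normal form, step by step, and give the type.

normal-order reduction sequence:
  J Nat ((fun (ζ : Nat) => ζ) 1) (fun (ξ : Nat) => fun (o : Eq Nat ((fun (φ : Nat -> Nat) => φ) (fun (u : Nat) => u) 1) ξ) => Nat) ((fun (α : Nat) => α) 1) ((fun (ε : Nat) => ε) 1) (refl Nat ((fun (d : Nat) => d) 1))
  ~> (fun (ζ : Nat) => ζ) 1
  ~> 1
type:
  Nat


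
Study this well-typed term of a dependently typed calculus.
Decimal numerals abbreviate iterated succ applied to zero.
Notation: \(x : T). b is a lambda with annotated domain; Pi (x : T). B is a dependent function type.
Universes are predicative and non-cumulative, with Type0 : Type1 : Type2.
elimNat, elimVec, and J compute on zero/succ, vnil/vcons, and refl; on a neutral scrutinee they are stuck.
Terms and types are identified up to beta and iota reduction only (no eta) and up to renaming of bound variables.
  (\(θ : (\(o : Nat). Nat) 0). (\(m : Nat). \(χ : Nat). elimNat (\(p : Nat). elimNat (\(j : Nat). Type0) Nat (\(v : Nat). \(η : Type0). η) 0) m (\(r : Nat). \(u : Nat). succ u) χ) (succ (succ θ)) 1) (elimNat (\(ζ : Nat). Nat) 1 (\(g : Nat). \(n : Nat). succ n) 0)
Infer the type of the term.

type:
  Nat


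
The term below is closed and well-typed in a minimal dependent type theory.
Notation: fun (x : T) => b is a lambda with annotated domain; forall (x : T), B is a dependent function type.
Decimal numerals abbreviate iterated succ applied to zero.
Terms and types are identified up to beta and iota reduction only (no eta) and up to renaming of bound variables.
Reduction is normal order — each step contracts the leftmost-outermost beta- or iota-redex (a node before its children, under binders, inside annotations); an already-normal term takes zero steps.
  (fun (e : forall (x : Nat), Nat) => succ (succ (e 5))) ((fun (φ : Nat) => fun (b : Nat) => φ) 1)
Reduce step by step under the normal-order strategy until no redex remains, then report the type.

reduction (normal order):
  (fun (e : forall (x : Nat), Nat) => succ (succ (e 5))) ((fun (φ : Nat) => fun (b : Nat) => φ) 1)
  ~> succ (succ ((fun (e : Nat) => fun (x : Nat) => e) 1 5))
  ~> succ (succ ((fun (e : Nat) => 1) 5))
  ~> 3
the term's type:
  Nat


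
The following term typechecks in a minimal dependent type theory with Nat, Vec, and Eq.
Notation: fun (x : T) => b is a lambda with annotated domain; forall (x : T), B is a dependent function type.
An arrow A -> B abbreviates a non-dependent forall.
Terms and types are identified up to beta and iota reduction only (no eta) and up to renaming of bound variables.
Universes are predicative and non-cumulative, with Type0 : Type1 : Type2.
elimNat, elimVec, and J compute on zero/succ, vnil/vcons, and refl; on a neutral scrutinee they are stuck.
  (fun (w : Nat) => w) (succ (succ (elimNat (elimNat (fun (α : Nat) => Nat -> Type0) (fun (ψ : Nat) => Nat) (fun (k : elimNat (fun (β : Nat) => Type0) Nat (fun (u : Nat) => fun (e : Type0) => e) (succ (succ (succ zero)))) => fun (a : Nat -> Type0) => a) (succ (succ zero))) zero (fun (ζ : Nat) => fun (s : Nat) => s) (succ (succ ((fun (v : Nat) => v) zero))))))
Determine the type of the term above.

the term's type:
  Nat


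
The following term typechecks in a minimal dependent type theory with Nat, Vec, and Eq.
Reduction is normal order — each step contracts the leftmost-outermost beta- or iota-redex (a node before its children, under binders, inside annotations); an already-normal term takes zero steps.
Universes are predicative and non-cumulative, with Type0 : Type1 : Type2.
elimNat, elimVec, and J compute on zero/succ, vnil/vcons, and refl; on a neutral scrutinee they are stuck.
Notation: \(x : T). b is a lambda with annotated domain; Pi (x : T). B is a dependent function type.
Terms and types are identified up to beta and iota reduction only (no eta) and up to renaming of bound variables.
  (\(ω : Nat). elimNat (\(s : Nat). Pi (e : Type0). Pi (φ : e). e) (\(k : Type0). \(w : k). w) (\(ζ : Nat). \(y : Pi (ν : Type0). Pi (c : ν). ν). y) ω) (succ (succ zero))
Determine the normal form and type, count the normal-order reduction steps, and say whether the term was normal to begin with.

reduced normal form:
  \(ω : Type0). \(s : ω). s
the term's type:
  Pi (ω : Type0). Pi (s : ω). ω
normal-order step count: 8
already normal: no
first redex: a beta-redex


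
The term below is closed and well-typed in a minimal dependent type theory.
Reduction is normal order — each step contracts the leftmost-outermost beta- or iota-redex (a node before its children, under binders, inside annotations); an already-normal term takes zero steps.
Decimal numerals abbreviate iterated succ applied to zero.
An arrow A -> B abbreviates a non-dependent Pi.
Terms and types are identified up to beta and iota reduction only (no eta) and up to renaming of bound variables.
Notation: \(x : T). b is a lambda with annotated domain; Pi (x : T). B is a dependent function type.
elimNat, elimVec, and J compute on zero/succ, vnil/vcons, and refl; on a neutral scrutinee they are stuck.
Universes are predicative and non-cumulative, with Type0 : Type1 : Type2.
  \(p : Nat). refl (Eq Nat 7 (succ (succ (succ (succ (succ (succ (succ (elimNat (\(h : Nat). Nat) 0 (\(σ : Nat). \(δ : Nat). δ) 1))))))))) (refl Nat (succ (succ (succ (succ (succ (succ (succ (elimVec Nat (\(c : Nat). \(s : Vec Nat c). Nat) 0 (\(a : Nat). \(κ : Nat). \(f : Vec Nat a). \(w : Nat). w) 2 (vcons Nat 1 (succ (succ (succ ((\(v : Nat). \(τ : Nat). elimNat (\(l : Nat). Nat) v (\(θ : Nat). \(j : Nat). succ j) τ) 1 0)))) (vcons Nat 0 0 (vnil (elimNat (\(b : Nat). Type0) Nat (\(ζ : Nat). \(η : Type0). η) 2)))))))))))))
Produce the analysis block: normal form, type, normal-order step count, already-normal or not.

normal form:
  \(p : Nat). refl (Eq Nat 7 7) (refl Nat 7)
the term's type:
  Nat -> Eq (Eq Nat 7 7) (refl Nat 7) (refl Nat 7)
reduction steps (normal order): 15
already normal: no
first redex: an elimNat iota-redex


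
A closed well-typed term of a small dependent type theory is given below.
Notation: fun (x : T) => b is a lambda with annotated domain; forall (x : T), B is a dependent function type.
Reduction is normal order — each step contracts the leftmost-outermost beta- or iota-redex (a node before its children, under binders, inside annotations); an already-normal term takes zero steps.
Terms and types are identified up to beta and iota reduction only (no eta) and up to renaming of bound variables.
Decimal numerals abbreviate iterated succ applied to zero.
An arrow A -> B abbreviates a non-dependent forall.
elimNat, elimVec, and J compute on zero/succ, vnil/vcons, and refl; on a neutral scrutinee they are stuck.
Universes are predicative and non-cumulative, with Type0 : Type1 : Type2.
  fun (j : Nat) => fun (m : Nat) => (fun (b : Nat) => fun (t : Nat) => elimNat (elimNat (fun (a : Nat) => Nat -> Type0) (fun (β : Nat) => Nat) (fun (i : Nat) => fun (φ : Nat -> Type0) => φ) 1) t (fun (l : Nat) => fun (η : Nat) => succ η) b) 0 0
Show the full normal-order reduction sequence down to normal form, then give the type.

normal-order reduction sequence:
  fun (j : Nat) => fun (m : Nat) => (fun (b : Nat) => fun (t : Nat) => elimNat (elimNat (fun (a : Nat) => Nat -> Type0) (fun (β : Nat) => Nat) (fun (i : Nat) => fun (φ : Nat -> Type0) => φ) 1) t (fun (l : Nat) => fun (η : Nat) => succ η) b) 0 0
  ~> fun (j : Nat) => fun (m : Nat) => (fun (b : Nat) => elimNat (elimNat (fun (t : Nat) => Nat -> Type0) (fun (a : Nat) => Nat) (fun (β : Nat) => fun (i : Nat -> Type0) => i) 1) b (fun (φ : Nat) => fun (l : Nat) => succ l) 0) 0
  ~> fun (j : Nat) => fun (m : Nat) => elimNat (elimNat (fun (b : Nat) => Nat -> Type0) (fun (t : Nat) => Nat) (fun (a : Nat) => fun (β : Nat -> Type0) => β) 1) 0 (fun (i : Nat) => fun (φ : Nat) => succ φ) 0
  ~> fun (j : Nat) => fun (m : Nat) => 0
the term's type:
  Nat -> Nat -> Nat


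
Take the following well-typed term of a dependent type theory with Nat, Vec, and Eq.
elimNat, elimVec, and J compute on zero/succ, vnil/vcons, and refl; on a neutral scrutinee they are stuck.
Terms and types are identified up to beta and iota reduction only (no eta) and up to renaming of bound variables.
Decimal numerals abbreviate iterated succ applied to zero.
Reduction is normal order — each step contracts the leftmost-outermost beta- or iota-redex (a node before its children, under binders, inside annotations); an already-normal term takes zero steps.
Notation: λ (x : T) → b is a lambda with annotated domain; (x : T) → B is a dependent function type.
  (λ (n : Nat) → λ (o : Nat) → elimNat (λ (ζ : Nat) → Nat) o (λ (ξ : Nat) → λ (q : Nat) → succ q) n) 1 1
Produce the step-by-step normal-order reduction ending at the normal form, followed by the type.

normal-order reduction:
  (λ (n : Nat) → λ (o : Nat) → elimNat (λ (ζ : Nat) → Nat) o (λ (ξ : Nat) → λ (q : Nat) → succ q) n) 1 1
  ~> (λ (n : Nat) → elimNat (λ (o : Nat) → Nat) n (λ (ζ : Nat) → λ (ξ : Nat) → succ ξ) 1) 1
  ~> elimNat (λ (n : Nat) → Nat) 1 (λ (o : Nat) → λ (ζ : Nat) → succ ζ) 1
  ~> (λ (n : Nat) → λ (o : Nat) → succ o) 0 (elimNat (λ (ζ : Nat) → Nat) 1 (λ (ξ : Nat) → λ (q : Nat) → succ q) 0)
  ~> (λ (n : Nat) → succ n) (elimNat (λ (o : Nat) → Nat) 1 (λ (ζ : Nat) → λ (ξ : Nat) → succ ξ) 0)
  ~> succ (elimNat (λ (n : Nat) → Nat) 1 (λ (o : Nat) → λ (ζ : Nat) → succ ζ) 0)
  ~> 2
type:
  Nat


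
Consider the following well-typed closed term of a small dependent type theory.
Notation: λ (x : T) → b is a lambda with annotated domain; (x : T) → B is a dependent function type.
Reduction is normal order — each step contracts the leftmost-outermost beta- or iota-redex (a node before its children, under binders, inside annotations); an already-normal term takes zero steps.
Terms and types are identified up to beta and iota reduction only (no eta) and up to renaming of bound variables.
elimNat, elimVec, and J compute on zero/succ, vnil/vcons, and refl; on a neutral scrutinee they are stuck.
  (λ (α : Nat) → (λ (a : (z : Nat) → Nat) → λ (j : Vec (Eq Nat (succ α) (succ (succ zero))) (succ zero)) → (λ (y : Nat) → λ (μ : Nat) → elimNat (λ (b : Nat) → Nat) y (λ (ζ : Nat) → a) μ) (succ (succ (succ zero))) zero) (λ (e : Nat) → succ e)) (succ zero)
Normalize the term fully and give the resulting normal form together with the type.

normal form:
  λ (α : Vec (Eq Nat (succ (succ zero)) (succ (succ zero))) (succ zero)) → succ (succ (succ zero))
inferred type:
  (α : Vec (Eq Nat (succ (succ zero)) (succ (succ zero))) (succ zero)) → Nat
observation: 5 normal-order steps normalize the term, beginning with a beta-redex.


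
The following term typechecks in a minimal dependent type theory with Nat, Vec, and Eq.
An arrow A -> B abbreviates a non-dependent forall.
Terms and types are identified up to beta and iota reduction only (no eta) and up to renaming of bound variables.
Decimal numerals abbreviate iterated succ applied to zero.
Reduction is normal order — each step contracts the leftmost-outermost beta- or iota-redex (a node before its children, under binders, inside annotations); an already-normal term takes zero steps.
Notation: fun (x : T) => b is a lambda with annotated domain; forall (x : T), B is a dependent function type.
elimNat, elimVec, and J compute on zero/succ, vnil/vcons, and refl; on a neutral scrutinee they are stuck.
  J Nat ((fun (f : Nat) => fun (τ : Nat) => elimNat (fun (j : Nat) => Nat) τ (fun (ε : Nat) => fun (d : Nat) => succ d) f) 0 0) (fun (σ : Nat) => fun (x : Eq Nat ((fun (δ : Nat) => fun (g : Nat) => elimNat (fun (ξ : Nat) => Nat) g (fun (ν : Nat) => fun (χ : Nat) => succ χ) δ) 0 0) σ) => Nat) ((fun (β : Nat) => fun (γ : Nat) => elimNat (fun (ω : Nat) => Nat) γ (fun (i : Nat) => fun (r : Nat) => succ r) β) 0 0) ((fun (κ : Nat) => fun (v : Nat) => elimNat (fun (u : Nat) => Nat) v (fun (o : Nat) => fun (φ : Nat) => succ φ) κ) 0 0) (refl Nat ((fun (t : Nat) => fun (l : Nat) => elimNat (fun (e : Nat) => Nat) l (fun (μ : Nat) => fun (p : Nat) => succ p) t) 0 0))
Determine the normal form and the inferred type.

reduced normal form:
  0
type:
  Nat


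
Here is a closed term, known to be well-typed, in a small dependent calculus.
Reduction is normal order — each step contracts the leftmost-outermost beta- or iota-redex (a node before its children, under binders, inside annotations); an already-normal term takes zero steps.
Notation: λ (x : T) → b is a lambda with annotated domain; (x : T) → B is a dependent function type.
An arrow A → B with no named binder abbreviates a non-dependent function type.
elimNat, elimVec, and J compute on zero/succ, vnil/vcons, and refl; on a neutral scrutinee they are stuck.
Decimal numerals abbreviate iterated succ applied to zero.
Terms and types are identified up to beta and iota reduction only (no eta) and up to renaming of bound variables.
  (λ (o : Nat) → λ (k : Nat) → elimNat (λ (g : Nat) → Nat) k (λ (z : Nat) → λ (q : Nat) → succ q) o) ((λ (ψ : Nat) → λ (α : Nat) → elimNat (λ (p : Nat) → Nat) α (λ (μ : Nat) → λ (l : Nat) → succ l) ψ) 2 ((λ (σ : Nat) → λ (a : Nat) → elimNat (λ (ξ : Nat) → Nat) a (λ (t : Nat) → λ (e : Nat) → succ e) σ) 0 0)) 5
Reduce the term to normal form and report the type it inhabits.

resulting normal form:
  7
the term's type:
  Nat


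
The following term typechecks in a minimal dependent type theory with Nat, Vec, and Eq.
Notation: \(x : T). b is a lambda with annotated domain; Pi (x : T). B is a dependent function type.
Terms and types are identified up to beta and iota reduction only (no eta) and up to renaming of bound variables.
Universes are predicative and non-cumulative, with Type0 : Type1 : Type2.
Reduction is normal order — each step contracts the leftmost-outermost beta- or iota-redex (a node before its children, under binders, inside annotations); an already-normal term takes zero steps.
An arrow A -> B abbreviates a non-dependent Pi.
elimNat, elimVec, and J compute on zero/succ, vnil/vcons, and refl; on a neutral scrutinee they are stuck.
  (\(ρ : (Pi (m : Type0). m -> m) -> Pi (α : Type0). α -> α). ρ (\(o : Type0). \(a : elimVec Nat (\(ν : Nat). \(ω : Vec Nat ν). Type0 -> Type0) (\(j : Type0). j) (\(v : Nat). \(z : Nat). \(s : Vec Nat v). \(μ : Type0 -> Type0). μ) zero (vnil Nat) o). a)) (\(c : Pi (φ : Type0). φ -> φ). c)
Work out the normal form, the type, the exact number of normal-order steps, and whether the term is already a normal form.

normal form:
  \(ρ : Type0). \(m : ρ). m
the term's type:
  Pi (ρ : Type0). ρ -> ρ
normal-order step count: 4
term was already normal: no
first redex: a beta-redex


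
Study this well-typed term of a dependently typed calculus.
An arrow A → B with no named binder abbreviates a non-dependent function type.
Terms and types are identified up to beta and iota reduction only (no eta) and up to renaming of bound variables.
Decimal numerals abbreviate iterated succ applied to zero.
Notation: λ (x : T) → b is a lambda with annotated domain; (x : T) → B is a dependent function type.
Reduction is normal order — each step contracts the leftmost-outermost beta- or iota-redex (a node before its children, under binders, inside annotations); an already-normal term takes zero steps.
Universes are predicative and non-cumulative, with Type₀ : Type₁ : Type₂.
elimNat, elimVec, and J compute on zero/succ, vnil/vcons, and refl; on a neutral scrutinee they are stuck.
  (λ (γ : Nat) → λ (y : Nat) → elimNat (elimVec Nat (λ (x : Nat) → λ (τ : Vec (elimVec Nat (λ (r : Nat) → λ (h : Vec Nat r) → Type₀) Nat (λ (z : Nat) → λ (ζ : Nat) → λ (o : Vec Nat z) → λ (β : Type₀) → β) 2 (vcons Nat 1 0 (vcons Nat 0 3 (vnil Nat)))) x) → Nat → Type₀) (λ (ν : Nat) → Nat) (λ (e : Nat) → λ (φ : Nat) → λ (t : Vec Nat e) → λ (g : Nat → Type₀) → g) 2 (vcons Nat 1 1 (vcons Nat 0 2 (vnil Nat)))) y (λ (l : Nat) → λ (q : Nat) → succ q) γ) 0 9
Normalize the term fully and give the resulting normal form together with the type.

normal form:
  9
the term's type:
  Nat


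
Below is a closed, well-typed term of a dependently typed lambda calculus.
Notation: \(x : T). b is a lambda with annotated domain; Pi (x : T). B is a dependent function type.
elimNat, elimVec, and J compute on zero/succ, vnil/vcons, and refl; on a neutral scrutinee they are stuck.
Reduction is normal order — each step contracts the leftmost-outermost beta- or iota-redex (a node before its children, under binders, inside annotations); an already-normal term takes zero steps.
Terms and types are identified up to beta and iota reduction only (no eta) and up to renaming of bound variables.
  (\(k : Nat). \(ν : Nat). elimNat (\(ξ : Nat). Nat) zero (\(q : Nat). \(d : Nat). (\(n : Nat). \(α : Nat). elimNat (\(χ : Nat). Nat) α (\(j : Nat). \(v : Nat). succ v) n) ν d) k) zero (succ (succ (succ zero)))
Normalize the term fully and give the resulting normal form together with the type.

reduced normal form:
  zero
type:
  Nat


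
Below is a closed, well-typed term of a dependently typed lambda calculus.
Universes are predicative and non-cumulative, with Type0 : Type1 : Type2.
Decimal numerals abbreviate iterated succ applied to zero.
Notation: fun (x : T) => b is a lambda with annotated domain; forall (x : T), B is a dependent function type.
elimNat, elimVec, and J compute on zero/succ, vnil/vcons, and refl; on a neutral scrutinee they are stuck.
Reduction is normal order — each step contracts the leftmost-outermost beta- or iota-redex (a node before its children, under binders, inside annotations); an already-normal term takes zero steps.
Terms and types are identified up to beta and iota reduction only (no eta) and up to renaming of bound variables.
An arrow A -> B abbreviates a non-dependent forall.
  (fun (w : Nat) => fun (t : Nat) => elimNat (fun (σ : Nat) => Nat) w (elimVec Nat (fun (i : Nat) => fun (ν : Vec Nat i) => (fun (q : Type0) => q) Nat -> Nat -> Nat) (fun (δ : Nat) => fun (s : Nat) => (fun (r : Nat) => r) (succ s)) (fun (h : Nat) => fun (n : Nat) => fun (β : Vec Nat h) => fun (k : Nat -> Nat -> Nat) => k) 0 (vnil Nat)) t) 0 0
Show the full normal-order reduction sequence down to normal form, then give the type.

normal-order reduction:
  (fun (w : Nat) => fun (t : Nat) => elimNat (fun (σ : Nat) => Nat) w (elimVec Nat (fun (i : Nat) => fun (ν : Vec Nat i) => (fun (q : Type0) => q) Nat -> Nat -> Nat) (fun (δ : Nat) => fun (s : Nat) => (fun (r : Nat) => r) (succ s)) (fun (h : Nat) => fun (n : Nat) => fun (β : Vec Nat h) => fun (k : Nat -> Nat -> Nat) => k) 0 (vnil Nat)) t) 0 0
  ~> (fun (w : Nat) => elimNat (fun (t : Nat) => Nat) 0 (elimVec Nat (fun (σ : Nat) => fun (i : Vec Nat σ) => (fun (ν : Type0) => ν) Nat -> Nat -> Nat) (fun (q : Nat) => fun (δ : Nat) => (fun (s : Nat) => s) (succ δ)) (fun (r : Nat) => fun (h : Nat) => fun (n : Vec Nat r) => fun (β : Nat -> Nat -> Nat) => β) 0 (vnil Nat)) w) 0
  ~> elimNat (fun (w : Nat) => Nat) 0 (elimVec Nat (fun (t : Nat) => fun (σ : Vec Nat t) => (fun (i : Type0) => i) Nat -> Nat -> Nat) (fun (ν : Nat) => fun (q : Nat) => (fun (δ : Nat) => δ) (succ q)) (fun (s : Nat) => fun (r : Nat) => fun (h : Vec Nat s) => fun (n : Nat -> Nat -> Nat) => n) 0 (vnil Nat)) 0
  ~> 0
the term's type:
  Nat


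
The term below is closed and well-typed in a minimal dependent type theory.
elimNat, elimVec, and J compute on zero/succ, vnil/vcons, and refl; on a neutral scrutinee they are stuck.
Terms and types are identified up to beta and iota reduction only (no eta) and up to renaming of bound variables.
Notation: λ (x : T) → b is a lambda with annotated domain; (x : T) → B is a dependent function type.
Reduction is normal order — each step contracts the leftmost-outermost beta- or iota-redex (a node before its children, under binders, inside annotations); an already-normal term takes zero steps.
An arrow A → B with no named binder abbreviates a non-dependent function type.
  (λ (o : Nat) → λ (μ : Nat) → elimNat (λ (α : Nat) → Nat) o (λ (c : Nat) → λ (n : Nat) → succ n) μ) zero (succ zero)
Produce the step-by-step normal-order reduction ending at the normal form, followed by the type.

reduction (normal order):
  (λ (o : Nat) → λ (μ : Nat) → elimNat (λ (α : Nat) → Nat) o (λ (c : Nat) → λ (n : Nat) → succ n) μ) zero (succ zero)
  ~> (λ (o : Nat) → elimNat (λ (μ : Nat) → Nat) zero (λ (α : Nat) → λ (c : Nat) → succ c) o) (succ zero)
  ~> elimNat (λ (o : Nat) → Nat) zero (λ (μ : Nat) → λ (α : Nat) → succ α) (succ zero)
  ~> (λ (o : Nat) → λ (μ : Nat) → succ μ) zero (elimNat (λ (α : Nat) → Nat) zero (λ (c : Nat) → λ (n : Nat) → succ n) zero)
  ~> (λ (o : Nat) → succ o) (elimNat (λ (μ : Nat) → Nat) zero (λ (α : Nat) → λ (c : Nat) → succ c) zero)
  ~> succ (elimNat (λ (o : Nat) → Nat) zero (λ (μ : Nat) → λ (α : Nat) → succ α) zero)
  ~> succ zero
inferred type:
  Nat


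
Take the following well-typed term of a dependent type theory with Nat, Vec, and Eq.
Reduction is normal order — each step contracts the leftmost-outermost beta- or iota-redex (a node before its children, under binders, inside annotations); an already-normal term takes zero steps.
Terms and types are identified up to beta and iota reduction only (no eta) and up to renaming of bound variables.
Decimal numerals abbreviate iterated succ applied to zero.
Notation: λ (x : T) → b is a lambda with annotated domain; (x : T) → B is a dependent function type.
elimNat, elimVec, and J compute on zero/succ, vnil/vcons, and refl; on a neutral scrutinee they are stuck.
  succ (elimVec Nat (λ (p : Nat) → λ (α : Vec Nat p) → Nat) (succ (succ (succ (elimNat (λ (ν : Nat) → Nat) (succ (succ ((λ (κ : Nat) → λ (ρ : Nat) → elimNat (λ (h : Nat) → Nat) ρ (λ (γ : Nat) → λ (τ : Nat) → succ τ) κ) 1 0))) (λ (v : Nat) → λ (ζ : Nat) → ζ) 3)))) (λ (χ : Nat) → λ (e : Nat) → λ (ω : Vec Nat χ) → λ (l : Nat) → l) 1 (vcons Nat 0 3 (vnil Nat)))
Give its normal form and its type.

reduced normal form:
  7
the term's type:
  Nat


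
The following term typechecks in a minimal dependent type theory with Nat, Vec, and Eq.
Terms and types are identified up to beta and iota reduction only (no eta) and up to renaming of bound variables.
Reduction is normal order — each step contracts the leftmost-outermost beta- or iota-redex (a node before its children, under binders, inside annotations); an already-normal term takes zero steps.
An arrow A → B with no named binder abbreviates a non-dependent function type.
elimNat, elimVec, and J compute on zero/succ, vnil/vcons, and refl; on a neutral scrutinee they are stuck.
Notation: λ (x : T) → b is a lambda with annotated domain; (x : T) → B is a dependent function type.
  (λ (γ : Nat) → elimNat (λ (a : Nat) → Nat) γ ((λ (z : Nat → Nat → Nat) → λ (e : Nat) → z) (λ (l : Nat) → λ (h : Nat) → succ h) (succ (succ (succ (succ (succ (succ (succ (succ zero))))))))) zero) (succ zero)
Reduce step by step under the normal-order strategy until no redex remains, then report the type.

normal-order reduction sequence:
  (λ (γ : Nat) → elimNat (λ (a : Nat) → Nat) γ ((λ (z : Nat → Nat → Nat) → λ (e : Nat) → z) (λ (l : Nat) → λ (h : Nat) → succ h) (succ (succ (succ (succ (succ (succ (succ (succ zero))))))))) zero) (succ zero)
  ~> elimNat (λ (γ : Nat) → Nat) (succ zero) ((λ (a : Nat → Nat → Nat) → λ (z : Nat) → a) (λ (e : Nat) → λ (l : Nat) → succ l) (succ (succ (succ (succ (succ (succ (succ (succ zero))))))))) zero
  ~> succ zero
inferred type:
  Nat


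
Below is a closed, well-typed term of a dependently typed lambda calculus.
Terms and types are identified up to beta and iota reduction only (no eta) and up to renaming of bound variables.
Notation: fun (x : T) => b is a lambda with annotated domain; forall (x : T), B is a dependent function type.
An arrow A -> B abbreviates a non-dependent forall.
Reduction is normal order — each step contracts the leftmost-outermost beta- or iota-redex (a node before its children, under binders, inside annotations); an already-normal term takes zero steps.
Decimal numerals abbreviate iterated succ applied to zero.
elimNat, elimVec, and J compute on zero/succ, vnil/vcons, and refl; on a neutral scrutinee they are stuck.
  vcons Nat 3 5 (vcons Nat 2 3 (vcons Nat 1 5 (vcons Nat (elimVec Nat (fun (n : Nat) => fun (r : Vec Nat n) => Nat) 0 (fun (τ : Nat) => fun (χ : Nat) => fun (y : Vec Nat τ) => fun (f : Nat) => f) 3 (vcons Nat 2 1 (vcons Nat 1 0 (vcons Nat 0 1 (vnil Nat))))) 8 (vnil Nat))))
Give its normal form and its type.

resulting normal form:
  vcons Nat 3 5 (vcons Nat 2 3 (vcons Nat 1 5 (vcons Nat 0 8 (vnil Nat))))
inferred type:
  Vec Nat 4


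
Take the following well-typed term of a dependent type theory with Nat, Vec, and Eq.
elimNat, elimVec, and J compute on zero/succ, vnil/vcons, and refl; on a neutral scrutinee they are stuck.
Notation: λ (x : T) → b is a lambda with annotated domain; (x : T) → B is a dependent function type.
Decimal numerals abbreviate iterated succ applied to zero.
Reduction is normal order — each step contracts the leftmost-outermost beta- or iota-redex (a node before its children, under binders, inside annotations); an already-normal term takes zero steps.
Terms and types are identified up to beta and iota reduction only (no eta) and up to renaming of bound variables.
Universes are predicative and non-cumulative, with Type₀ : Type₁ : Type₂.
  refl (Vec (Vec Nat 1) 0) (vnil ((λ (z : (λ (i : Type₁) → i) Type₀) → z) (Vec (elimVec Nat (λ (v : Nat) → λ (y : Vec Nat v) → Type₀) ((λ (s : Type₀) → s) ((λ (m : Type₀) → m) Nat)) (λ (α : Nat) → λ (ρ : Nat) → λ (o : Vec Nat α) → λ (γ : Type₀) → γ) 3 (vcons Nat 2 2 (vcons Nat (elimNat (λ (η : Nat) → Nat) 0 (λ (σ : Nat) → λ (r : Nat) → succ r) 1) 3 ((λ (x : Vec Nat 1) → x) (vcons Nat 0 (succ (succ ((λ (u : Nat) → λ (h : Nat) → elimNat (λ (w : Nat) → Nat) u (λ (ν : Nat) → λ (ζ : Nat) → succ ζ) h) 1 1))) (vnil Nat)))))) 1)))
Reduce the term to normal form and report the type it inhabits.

resulting normal form:
  refl (Vec (Vec Nat 1) 0) (vnil (Vec Nat 1))
the term's type:
  Eq (Vec (Vec Nat 1) 0) (vnil (Vec Nat 1)) (vnil (Vec Nat 1))


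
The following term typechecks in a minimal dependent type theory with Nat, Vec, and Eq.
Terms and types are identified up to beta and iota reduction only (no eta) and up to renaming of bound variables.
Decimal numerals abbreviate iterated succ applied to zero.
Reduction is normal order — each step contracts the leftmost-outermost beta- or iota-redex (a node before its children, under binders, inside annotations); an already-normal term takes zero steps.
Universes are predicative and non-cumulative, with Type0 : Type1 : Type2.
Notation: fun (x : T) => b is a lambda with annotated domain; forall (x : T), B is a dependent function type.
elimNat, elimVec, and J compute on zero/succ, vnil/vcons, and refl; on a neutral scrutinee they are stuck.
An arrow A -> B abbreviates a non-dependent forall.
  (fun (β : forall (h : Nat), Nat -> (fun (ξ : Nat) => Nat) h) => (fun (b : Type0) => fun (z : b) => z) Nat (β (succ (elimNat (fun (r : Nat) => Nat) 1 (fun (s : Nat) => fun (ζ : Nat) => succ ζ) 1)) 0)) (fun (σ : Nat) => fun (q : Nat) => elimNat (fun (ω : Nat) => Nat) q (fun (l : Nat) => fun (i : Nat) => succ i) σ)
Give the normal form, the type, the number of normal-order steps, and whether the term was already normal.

reduced normal form:
  3
the term's type:
  Nat
normal-order step count: 19
already normal: no
first redex: a beta-redex


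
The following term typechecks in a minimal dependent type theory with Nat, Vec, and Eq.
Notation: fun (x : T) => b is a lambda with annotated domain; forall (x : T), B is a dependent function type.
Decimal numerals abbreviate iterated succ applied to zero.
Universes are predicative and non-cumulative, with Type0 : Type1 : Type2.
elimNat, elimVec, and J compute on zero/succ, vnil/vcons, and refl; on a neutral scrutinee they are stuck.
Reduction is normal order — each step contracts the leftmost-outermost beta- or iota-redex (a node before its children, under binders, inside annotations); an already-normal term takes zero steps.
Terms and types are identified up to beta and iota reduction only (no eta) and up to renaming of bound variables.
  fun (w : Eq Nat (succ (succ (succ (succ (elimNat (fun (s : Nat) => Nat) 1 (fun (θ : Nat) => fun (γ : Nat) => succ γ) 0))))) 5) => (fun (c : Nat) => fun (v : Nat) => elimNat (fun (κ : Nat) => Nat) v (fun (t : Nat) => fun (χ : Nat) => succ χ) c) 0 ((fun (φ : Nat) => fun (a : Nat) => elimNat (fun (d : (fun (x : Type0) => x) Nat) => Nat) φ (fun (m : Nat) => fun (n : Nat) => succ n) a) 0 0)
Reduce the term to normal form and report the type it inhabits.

reduced normal form:
  fun (w : Eq Nat 5 5) => 0
inferred type:
  forall (w : Eq Nat 5 5), Nat
observation: the term reaches its normal form after 7 normal-order steps.


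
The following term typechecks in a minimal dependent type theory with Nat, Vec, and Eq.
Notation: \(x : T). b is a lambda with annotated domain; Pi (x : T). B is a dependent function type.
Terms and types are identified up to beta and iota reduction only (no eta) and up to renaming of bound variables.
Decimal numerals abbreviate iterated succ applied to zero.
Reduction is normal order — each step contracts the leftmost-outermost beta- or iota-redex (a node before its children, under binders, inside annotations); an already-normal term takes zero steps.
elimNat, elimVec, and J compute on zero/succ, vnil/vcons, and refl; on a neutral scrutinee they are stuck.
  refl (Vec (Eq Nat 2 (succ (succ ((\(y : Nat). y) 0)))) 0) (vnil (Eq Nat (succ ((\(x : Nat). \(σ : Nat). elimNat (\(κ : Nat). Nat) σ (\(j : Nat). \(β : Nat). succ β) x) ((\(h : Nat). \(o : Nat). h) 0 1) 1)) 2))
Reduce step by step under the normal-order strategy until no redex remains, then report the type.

normal-order reduction sequence:
  refl (Vec (Eq Nat 2 (succ (succ ((\(y : Nat). y) 0)))) 0) (vnil (Eq Nat (succ ((\(x : Nat). \(σ : Nat). elimNat (\(κ : Nat). Nat) σ (\(j : Nat). \(β : Nat). succ β) x) ((\(h : Nat). \(o : Nat). h) 0 1) 1)) 2))
  ~> refl (Vec (Eq Nat 2 2) 0) (vnil (Eq Nat (succ ((\(y : Nat). \(x : Nat). elimNat (\(σ : Nat). Nat) x (\(κ : Nat). \(j : Nat). succ j) y) ((\(β : Nat). \(h : Nat). β) 0 1) 1)) 2))
  ~> refl (Vec (Eq Nat 2 2) 0) (vnil (Eq Nat (succ ((\(y : Nat). elimNat (\(x : Nat). Nat) y (\(σ : Nat). \(κ : Nat). succ κ) ((\(j : Nat). \(β : Nat). j) 0 1)) 1)) 2))
  ~> refl (Vec (Eq Nat 2 2) 0) (vnil (Eq Nat (succ (elimNat (\(y : Nat). Nat) 1 (\(x : Nat). \(σ : Nat). succ σ) ((\(κ : Nat). \(j : Nat). κ) 0 1))) 2))
  ~> refl (Vec (Eq Nat 2 2) 0) (vnil (Eq Nat (succ (elimNat (\(y : Nat). Nat) 1 (\(x : Nat). \(σ : Nat). succ σ) ((\(κ : Nat). 0) 1))) 2))
  ~> refl (Vec (Eq Nat 2 2) 0) (vnil (Eq Nat (succ (elimNat (\(y : Nat). Nat) 1 (\(x : Nat). \(σ : Nat). succ σ) 0)) 2))
  ~> refl (Vec (Eq Nat 2 2) 0) (vnil (Eq Nat 2 2))
the term's type:
  Eq (Vec (Eq Nat 2 2) 0) (vnil (Eq Nat 2 2)) (vnil (Eq Nat 2 2))


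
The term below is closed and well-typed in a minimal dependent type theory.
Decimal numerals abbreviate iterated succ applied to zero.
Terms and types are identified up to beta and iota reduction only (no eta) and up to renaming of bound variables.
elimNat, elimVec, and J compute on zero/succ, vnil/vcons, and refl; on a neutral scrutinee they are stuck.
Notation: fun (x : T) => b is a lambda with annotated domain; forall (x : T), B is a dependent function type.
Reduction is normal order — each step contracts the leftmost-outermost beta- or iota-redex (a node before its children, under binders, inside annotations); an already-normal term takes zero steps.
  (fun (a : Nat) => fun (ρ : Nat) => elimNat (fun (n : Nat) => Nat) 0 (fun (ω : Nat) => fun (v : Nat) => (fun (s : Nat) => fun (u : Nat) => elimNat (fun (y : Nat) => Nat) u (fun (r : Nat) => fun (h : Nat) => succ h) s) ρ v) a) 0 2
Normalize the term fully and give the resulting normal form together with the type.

reduced normal form:
  0
the term's type:
  Nat
observation: the term reaches its normal form after 3 normal-order steps.


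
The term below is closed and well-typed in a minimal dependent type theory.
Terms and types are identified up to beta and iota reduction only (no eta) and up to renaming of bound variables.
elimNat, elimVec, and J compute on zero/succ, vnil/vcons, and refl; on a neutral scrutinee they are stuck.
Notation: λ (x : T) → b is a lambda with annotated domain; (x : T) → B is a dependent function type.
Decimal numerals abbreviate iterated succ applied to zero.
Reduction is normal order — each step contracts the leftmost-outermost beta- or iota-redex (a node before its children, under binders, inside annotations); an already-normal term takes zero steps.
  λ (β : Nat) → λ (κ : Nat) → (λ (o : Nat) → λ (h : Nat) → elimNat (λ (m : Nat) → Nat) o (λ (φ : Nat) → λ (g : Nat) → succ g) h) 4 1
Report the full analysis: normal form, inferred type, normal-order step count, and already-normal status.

reduced normal form:
  λ (β : Nat) → λ (κ : Nat) → 5
the term's type:
  (β : Nat) → (κ : Nat) → Nat
reduction steps (normal order): 6
already normal: no
first contracted redex: a beta-redex


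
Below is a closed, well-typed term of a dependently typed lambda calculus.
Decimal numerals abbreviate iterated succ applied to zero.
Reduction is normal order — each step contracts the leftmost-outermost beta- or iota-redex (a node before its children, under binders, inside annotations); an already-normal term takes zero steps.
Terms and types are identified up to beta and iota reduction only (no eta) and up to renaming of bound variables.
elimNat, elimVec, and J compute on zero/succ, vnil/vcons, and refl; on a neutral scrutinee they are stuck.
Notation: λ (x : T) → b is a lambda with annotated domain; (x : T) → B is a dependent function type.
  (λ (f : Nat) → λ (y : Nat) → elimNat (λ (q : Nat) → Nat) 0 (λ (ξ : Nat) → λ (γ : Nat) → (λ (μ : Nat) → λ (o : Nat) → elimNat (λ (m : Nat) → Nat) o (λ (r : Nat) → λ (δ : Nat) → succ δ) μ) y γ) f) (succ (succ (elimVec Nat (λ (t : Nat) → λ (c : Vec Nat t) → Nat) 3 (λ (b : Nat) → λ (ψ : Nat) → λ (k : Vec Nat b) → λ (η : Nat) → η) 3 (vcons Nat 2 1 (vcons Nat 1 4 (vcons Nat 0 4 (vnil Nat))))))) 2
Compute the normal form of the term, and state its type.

resulting normal form:
  10
the term's type:
  Nat
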